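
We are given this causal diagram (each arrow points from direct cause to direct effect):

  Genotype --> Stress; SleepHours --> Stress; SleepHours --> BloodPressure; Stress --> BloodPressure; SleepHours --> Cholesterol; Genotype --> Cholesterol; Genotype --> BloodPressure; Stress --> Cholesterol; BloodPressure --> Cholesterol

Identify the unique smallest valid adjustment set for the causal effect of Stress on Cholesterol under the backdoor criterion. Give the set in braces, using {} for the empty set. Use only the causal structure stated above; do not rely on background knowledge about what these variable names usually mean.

{Genotype, SleepHours}

Variables eligible for adjustment (non-descendants of Stress, excluding Stress and Cholesterol): {Genotype, SleepHours}.
Backdoor paths from Stress to Cholesterol:
  P1: Stress <- Genotype -> BloodPressure <- SleepHours -> Cholesterol
  P2: Stress <- Genotype -> BloodPressure -> Cholesterol
  P3: Stress <- Genotype -> Cholesterol
  P4: Stress <- SleepHours -> BloodPressure <- Genotype -> Cholesterol
  P5: Stress <- SleepHours -> BloodPressure -> Cholesterol
  P6: Stress <- SleepHours -> Cholesterol
The empty set is not sufficient: P2 (Stress <- Genotype -> BloodPressure -> Cholesterol) has no collider blocking it and no conditioned non-collider, so it is open.
Try {Genotype, SleepHours}:
  P1: blocked at fork node Genotype ∈ conditioning set.
  P2: blocked at fork node Genotype ∈ conditioning set.
  P3: blocked at fork node Genotype ∈ conditioning set.
  P4: blocked at fork node SleepHours ∈ conditioning set.
  P5: blocked at fork node SleepHours ∈ conditioning set.
  P6: blocked at fork node SleepHours ∈ conditioning set.
{Genotype, SleepHours} contains no descendant of Stress and blocks every backdoor path.
Every element of {Genotype, SleepHours} is needed (dropping Genotype leaves P2 open; dropping SleepHours leaves P5 open), so no proper subset is valid.
Among all size-2 subsets of the eligible variables, only {Genotype, SleepHours} blocks every backdoor path, so it is the unique smallest valid adjustment set.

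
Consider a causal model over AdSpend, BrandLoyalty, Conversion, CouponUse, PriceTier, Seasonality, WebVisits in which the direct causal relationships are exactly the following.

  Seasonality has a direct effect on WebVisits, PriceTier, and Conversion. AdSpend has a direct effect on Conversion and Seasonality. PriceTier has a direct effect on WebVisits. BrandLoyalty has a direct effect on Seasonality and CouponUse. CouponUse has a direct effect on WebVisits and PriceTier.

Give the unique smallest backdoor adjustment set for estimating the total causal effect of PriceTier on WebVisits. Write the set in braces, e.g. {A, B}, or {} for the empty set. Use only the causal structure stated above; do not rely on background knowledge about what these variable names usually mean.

Variables eligible for adjustment (non-descendants of PriceTier, excluding PriceTier and WebVisits): {AdSpend, BrandLoyalty, Conversion, CouponUse, Seasonality}.
Backdoor paths from PriceTier to WebVisits:
  P1: PriceTier <- CouponUse <- BrandLoyalty -> Seasonality -> WebVisits
  P2: PriceTier <- CouponUse -> WebVisits
  P3: PriceTier <- Seasonality <- BrandLoyalty -> CouponUse -> WebVisits
  P4: PriceTier <- Seasonality -> WebVisits
The empty set is not sufficient: P1 (PriceTier <- CouponUse <- BrandLoyalty -> Seasonality -> WebVisits) has no collider blocking it and no conditioned non-collider, so it is open.
Try {CouponUse, Seasonality}:
  P1: blocked at chain node CouponUse ∈ conditioning set.
  P2: blocked at fork node CouponUse ∈ conditioning set.
  P3: blocked at chain node Seasonality ∈ conditioning set.
  P4: blocked at fork node Seasonality ∈ conditioning set.
{CouponUse, Seasonality} contains no descendant of PriceTier and blocks every backdoor path.
Every element of {CouponUse, Seasonality} is needed (dropping CouponUse leaves P2 open; dropping Seasonality leaves P4 open), so no proper subset is valid.
Among all size-2 subsets of the eligible variables, only {CouponUse, Seasonality} blocks every backdoor path, so it is the unique smallest valid adjustment set.

{CouponUse, Seasonality}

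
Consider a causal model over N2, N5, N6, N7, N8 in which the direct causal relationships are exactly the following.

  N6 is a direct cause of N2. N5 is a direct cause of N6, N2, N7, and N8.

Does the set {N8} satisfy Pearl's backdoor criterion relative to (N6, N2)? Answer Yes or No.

Backdoor paths from N6 to N2 (paths whose first edge points into N6):
  P1: N6 <- N5 -> N2
Condition 1 (no descendant of N6 in the set): holds — descendants of N6 are {N2}; none are in {N8}.
Condition 2 (every backdoor path blocked by {N8}):
  P1: open — no interior node is in the conditioning set.
{N8} does not satisfy the backdoor criterion.

No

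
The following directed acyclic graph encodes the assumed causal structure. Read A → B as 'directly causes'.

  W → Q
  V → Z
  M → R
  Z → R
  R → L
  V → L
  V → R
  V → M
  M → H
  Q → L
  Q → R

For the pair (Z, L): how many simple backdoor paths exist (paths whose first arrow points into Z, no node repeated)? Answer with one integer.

A backdoor path from Z to L is any simple undirected path whose first edge points into Z (i.e. leaves Z via a parent).
Parents of Z: {V}.
Enumerating:
  P1: Z <- V -> M -> R <- Q -> L
  P2: Z <- V -> M -> R -> L
  P3: Z <- V -> R <- Q -> L
  P4: Z <- V -> R -> L
  P5: Z <- V -> L
That exhausts the simple backdoor paths. Count: 5.

5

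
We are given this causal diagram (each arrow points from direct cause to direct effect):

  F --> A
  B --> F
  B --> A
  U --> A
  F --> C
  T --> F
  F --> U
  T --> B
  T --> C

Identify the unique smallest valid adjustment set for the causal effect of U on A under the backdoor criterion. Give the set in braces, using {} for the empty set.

Variables eligible for adjustment (non-descendants of U, excluding U and A): {B, C, F, T}.
Backdoor paths from U to A:
  P1: U <- F <- T -> B -> A
  P2: U <- F <- B -> A
  P3: U <- F -> C <- T -> B -> A
  P4: U <- F -> A
The empty set is not sufficient: P1 (U <- F <- T -> B -> A) has no collider blocking it and no conditioned non-collider, so it is open.
Try {F}:
  P1: blocked at chain node F ∈ conditioning set.
  P2: blocked at chain node F ∈ conditioning set.
  P3: blocked at fork node F ∈ conditioning set.
  P4: blocked at fork node F ∈ conditioning set.
{F} contains no descendant of U and blocks every backdoor path.
No other singleton works — e.g. {T} leaves P2 open — so {F} is the unique smallest valid adjustment set.

{F}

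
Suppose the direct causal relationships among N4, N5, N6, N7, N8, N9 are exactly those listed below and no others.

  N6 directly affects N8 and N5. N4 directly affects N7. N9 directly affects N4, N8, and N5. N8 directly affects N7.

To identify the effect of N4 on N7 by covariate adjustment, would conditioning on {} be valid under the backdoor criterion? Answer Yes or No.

No

Backdoor paths from N4 to N7 (paths whose first edge points into N4):
  P1: N4 <- N9 -> N8 -> N7
  P2: N4 <- N9 -> N5 <- N6 -> N8 -> N7
Condition 1 (no descendant of N4 in the set): holds — descendants of N4 are {N7}; none are in {}.
Condition 2 (every backdoor path blocked by {}):
  P1: open — no interior node is in the conditioning set.
  P2: blocked at collider N5 (neither it nor any descendant is in the conditioning set).
{} does not satisfy the backdoor criterion.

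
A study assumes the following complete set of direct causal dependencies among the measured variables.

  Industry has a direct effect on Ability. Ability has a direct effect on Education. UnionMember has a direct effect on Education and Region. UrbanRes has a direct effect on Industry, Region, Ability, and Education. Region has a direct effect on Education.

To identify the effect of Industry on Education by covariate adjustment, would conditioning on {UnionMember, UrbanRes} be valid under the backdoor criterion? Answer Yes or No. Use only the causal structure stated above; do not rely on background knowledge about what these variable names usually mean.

Backdoor paths from Industry to Education (paths whose first edge points into Industry):
  P1: Industry <- UrbanRes -> Region <- UnionMember -> Education
  P2: Industry <- UrbanRes -> Region -> Education
  P3: Industry <- UrbanRes -> Ability -> Education
  P4: Industry <- UrbanRes -> Education
Condition 1 (no descendant of Industry in the set): holds — descendants of Industry are {Ability, Education}; none are in {UnionMember, UrbanRes}.
Condition 2 (every backdoor path blocked by {UnionMember, UrbanRes}):
  P1: blocked at fork node UrbanRes ∈ conditioning set.
  P2: blocked at fork node UrbanRes ∈ conditioning set.
  P3: blocked at fork node UrbanRes ∈ conditioning set.
  P4: blocked at fork node UrbanRes ∈ conditioning set.
{UnionMember, UrbanRes} satisfies the backdoor criterion.

Yes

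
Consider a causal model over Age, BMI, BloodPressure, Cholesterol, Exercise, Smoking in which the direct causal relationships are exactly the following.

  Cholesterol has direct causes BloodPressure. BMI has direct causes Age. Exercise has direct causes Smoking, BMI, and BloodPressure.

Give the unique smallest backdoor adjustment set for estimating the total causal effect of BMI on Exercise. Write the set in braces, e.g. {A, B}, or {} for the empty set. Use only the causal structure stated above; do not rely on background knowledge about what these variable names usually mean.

{}

Variables eligible for adjustment (non-descendants of BMI, excluding BMI and Exercise): {Age, BloodPressure, Cholesterol, Smoking}.
Backdoor paths from BMI to Exercise:
  (none)
With no backdoor paths the empty set already satisfies the criterion, and it is trivially minimal.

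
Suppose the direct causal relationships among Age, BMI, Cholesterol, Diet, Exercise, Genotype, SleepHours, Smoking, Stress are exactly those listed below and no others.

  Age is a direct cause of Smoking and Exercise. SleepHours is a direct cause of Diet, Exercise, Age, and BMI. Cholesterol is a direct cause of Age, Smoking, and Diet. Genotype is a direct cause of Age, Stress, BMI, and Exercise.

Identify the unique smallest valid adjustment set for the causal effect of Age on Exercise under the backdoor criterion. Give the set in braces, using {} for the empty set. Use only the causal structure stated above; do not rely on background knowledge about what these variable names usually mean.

Variables eligible for adjustment (non-descendants of Age, excluding Age and Exercise): {BMI, Cholesterol, Diet, Genotype, SleepHours, Stress}.
Backdoor paths from Age to Exercise:
  P1: Age <- Genotype -> BMI <- SleepHours -> Exercise
  P2: Age <- Genotype -> Exercise
  P3: Age <- SleepHours -> BMI <- Genotype -> Exercise
  P4: Age <- SleepHours -> Exercise
  P5: Age <- Cholesterol -> Diet <- SleepHours -> BMI <- Genotype -> Exercise
  P6: Age <- Cholesterol -> Diet <- SleepHours -> Exercise
The empty set is not sufficient: P2 (Age <- Genotype -> Exercise) has no collider blocking it and no conditioned non-collider, so it is open.
Try {Genotype, SleepHours}:
  P1: blocked at fork node Genotype ∈ conditioning set.
  P2: blocked at fork node Genotype ∈ conditioning set.
  P3: blocked at fork node SleepHours ∈ conditioning set.
  P4: blocked at fork node SleepHours ∈ conditioning set.
  P5: blocked at collider Diet (neither it nor any descendant is in the conditioning set).
  P6: blocked at collider Diet (neither it nor any descendant is in the conditioning set).
{Genotype, SleepHours} contains no descendant of Age and blocks every backdoor path.
Every element of {Genotype, SleepHours} is needed (dropping Genotype leaves P2 open; dropping SleepHours leaves P4 open), so no proper subset is valid.
Among all size-2 subsets of the eligible variables, only {Genotype, SleepHours} blocks every backdoor path, so it is the unique smallest valid adjustment set.

{Genotype, SleepHours}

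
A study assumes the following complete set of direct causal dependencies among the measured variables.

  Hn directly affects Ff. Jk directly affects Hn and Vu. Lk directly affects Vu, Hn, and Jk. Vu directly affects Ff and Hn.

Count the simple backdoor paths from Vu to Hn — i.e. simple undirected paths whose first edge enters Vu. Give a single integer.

A backdoor path from Vu to Hn is any simple undirected path whose first edge points into Vu (i.e. leaves Vu via a parent).
Parents of Vu: {Jk, Lk}.
Enumerating:
  P1: Vu <- Lk -> Jk -> Hn
  P2: Vu <- Lk -> Hn
  P3: Vu <- Jk <- Lk -> Hn
  P4: Vu <- Jk -> Hn
That exhausts the simple backdoor paths. Count: 4.

4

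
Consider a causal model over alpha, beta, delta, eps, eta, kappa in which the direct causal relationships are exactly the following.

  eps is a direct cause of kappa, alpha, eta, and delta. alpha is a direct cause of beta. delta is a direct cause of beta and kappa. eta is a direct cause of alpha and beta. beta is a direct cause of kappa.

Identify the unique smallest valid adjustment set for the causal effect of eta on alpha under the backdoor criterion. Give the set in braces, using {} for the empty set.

{eps}

Variables eligible for adjustment (non-descendants of eta, excluding eta and alpha): {delta, eps}.
Backdoor paths from eta to alpha:
  P1: eta <- eps -> delta -> beta <- alpha
  P2: eta <- eps -> delta -> kappa <- beta <- alpha
  P3: eta <- eps -> alpha
  P4: eta <- eps -> kappa <- delta -> beta <- alpha
  P5: eta <- eps -> kappa <- beta <- alpha
The empty set is not sufficient: P3 (eta <- eps -> alpha) has no collider blocking it and no conditioned non-collider, so it is open.
Try {eps}:
  P1: blocked at fork node eps ∈ conditioning set.
  P2: blocked at fork node eps ∈ conditioning set.
  P3: blocked at fork node eps ∈ conditioning set.
  P4: blocked at fork node eps ∈ conditioning set.
  P5: blocked at fork node eps ∈ conditioning set.
{eps} contains no descendant of eta and blocks every backdoor path.
No other singleton works — e.g. {delta} leaves P3 open — so {eps} is the unique smallest valid adjustment set.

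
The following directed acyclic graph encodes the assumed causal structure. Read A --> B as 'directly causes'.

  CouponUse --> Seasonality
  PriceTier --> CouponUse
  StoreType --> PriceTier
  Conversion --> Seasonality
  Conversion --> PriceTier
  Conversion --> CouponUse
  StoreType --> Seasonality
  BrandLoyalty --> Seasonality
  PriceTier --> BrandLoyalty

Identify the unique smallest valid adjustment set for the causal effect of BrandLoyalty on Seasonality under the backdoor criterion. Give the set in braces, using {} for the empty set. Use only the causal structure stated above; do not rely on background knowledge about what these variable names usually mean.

{PriceTier}

Variables eligible for adjustment (non-descendants of BrandLoyalty, excluding BrandLoyalty and Seasonality): {Conversion, CouponUse, PriceTier, StoreType}.
Backdoor paths from BrandLoyalty to Seasonality:
  P1: BrandLoyalty <- PriceTier <- StoreType -> Seasonality
  P2: BrandLoyalty <- PriceTier <- Conversion -> CouponUse -> Seasonality
  P3: BrandLoyalty <- PriceTier <- Conversion -> Seasonality
  P4: BrandLoyalty <- PriceTier -> CouponUse <- Conversion -> Seasonality
  P5: BrandLoyalty <- PriceTier -> CouponUse -> Seasonality
The empty set is not sufficient: P1 (BrandLoyalty <- PriceTier <- StoreType -> Seasonality) has no collider blocking it and no conditioned non-collider, so it is open.
Try {PriceTier}:
  P1: blocked at chain node PriceTier ∈ conditioning set.
  P2: blocked at chain node PriceTier ∈ conditioning set.
  P3: blocked at chain node PriceTier ∈ conditioning set.
  P4: blocked at fork node PriceTier ∈ conditioning set.
  P5: blocked at fork node PriceTier ∈ conditioning set.
{PriceTier} contains no descendant of BrandLoyalty and blocks every backdoor path.
No other singleton works — e.g. {StoreType} leaves P2 open — so {PriceTier} is the unique smallest valid adjustment set.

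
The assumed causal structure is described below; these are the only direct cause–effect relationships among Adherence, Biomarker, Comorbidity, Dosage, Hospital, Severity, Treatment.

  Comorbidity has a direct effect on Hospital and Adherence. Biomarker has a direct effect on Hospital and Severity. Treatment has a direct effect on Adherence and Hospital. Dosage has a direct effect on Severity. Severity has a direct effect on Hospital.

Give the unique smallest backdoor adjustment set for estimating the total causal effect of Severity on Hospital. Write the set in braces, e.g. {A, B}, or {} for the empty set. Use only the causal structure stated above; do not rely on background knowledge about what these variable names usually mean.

Variables eligible for adjustment (non-descendants of Severity, excluding Severity and Hospital): {Adherence, Biomarker, Comorbidity, Dosage, Treatment}.
Backdoor paths from Severity to Hospital:
  P1: Severity <- Biomarker -> Hospital
The empty set is not sufficient: P1 (Severity <- Biomarker -> Hospital) has no collider blocking it and no conditioned non-collider, so it is open.
Try {Biomarker}:
  P1: blocked at fork node Biomarker ∈ conditioning set.
{Biomarker} contains no descendant of Severity and blocks every backdoor path.
No other singleton works — e.g. {Dosage} leaves P1 open — so {Biomarker} is the unique smallest valid adjustment set.

{Biomarker}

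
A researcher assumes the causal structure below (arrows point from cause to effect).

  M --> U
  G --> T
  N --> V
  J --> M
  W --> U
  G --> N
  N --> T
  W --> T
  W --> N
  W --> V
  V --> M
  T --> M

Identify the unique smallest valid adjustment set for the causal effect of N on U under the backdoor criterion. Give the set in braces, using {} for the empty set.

{G, W}

Variables eligible for adjustment (non-descendants of N, excluding N and U): {G, J, W}.
Backdoor paths from N to U:
  P1: N <- G -> T <- W -> V -> M -> U
  P2: N <- G -> T <- W -> U
  P3: N <- G -> T -> M <- V <- W -> U
  P4: N <- G -> T -> M -> U
  P5: N <- W -> V -> M -> U
  P6: N <- W -> T -> M -> U
  P7: N <- W -> U
The empty set is not sufficient: P4 (N <- G -> T -> M -> U) has no collider blocking it and no conditioned non-collider, so it is open.
Try {G, W}:
  P1: blocked at fork node G ∈ conditioning set.
  P2: blocked at fork node G ∈ conditioning set.
  P3: blocked at fork node G ∈ conditioning set.
  P4: blocked at fork node G ∈ conditioning set.
  P5: blocked at fork node W ∈ conditioning set.
  P6: blocked at fork node W ∈ conditioning set.
  P7: blocked at fork node W ∈ conditioning set.
{G, W} contains no descendant of N and blocks every backdoor path.
Every element of {G, W} is needed (dropping G leaves P4 open; dropping W leaves P5 open), so no proper subset is valid.
Among all size-2 subsets of the eligible variables, only {G, W} blocks every backdoor path, so it is the unique smallest valid adjustment set.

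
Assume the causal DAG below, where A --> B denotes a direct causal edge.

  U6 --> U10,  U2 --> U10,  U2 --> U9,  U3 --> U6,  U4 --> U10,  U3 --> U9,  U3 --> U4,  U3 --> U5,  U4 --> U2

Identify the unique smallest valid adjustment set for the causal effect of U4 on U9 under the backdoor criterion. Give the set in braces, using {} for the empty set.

{U3}

Variables eligible for adjustment (non-descendants of U4, excluding U4 and U9): {U3, U5, U6}.
Backdoor paths from U4 to U9:
  P1: U4 <- U3 -> U6 -> U10 <- U2 -> U9
  P2: U4 <- U3 -> U9
The empty set is not sufficient: P2 (U4 <- U3 -> U9) has no collider blocking it and no conditioned non-collider, so it is open.
Try {U3}:
  P1: blocked at fork node U3 ∈ conditioning set.
  P2: blocked at fork node U3 ∈ conditioning set.
{U3} contains no descendant of U4 and blocks every backdoor path.
No other singleton works — e.g. {U6} leaves P2 open — so {U3} is the unique smallest valid adjustment set.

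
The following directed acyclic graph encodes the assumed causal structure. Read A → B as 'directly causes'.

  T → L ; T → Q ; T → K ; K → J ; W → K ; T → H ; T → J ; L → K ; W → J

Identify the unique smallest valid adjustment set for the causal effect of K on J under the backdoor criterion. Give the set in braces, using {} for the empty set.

{T, W}

Variables eligible for adjustment (non-descendants of K, excluding K and J): {H, L, Q, T, W}.
Backdoor paths from K to J:
  P1: K <- T -> J
  P2: K <- L <- T -> J
  P3: K <- W -> J
The empty set is not sufficient: P1 (K <- T -> J) has no collider blocking it and no conditioned non-collider, so it is open.
Try {T, W}:
  P1: blocked at fork node T ∈ conditioning set.
  P2: blocked at fork node T ∈ conditioning set.
  P3: blocked at fork node W ∈ conditioning set.
{T, W} contains no descendant of K and blocks every backdoor path.
Every element of {T, W} is needed (dropping T leaves P1 open; dropping W leaves P3 open), so no proper subset is valid.
Among all size-2 subsets of the eligible variables, only {T, W} blocks every backdoor path, so it is the unique smallest valid adjustment set.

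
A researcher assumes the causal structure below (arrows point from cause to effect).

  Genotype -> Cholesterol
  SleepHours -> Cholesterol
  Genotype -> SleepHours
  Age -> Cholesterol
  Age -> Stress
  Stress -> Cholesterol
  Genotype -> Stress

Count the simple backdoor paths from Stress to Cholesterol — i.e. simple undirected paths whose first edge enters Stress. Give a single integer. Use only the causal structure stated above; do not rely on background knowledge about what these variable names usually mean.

3

A backdoor path from Stress to Cholesterol is any simple undirected path whose first edge points into Stress (i.e. leaves Stress via a parent).
Parents of Stress: {Age, Genotype}.
Enumerating:
  P1: Stress <- Age -> Cholesterol
  P2: Stress <- Genotype -> SleepHours -> Cholesterol
  P3: Stress <- Genotype -> Cholesterol
That exhausts the simple backdoor paths. Count: 3.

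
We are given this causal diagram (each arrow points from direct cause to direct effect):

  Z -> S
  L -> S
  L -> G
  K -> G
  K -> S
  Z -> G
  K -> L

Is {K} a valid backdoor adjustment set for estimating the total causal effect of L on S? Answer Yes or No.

Backdoor paths from L to S (paths whose first edge points into L):
  P1: L <- K -> S
  P2: L <- K -> G <- Z -> S
Condition 1 (no descendant of L in the set): holds — descendants of L are {G, S}; none are in {K}.
Condition 2 (every backdoor path blocked by {K}):
  P1: blocked at fork node K ∈ conditioning set.
  P2: blocked at fork node K ∈ conditioning set.
{K} satisfies the backdoor criterion.

Yes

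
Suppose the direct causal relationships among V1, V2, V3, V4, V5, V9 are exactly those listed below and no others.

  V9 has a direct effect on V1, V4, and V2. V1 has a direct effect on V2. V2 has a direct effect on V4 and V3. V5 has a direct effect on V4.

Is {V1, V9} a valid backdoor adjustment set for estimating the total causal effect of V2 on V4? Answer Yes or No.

Yes

Backdoor paths from V2 to V4 (paths whose first edge points into V2):
  P1: V2 <- V9 -> V4
  P2: V2 <- V1 <- V9 -> V4
Condition 1 (no descendant of V2 in the set): holds — descendants of V2 are {V3, V4}; none are in {V1, V9}.
Condition 2 (every backdoor path blocked by {V1, V9}):
  P1: blocked at fork node V9 ∈ conditioning set.
  P2: blocked at chain node V1 ∈ conditioning set.
{V1, V9} satisfies the backdoor criterion.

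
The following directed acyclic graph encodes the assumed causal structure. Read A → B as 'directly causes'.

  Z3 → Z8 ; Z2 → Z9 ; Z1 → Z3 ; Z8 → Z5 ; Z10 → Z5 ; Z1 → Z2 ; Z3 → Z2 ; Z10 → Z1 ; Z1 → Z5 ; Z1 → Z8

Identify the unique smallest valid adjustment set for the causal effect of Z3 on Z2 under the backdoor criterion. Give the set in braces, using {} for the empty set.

{Z1}

Variables eligible for adjustment (non-descendants of Z3, excluding Z3 and Z2): {Z1, Z10}.
Backdoor paths from Z3 to Z2:
  P1: Z3 <- Z1 -> Z2
The empty set is not sufficient: P1 (Z3 <- Z1 -> Z2) has no collider blocking it and no conditioned non-collider, so it is open.
Try {Z1}:
  P1: blocked at fork node Z1 ∈ conditioning set.
{Z1} contains no descendant of Z3 and blocks every backdoor path.
No other singleton works — e.g. {Z10} leaves P1 open — so {Z1} is the unique smallest valid adjustment set.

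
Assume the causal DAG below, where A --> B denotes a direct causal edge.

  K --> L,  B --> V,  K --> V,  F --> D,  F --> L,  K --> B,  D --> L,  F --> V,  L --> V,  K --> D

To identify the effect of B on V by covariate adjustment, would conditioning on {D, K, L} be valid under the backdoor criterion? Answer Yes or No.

Yes

Backdoor paths from B to V (paths whose first edge points into B):
  P1: B <- K -> D <- F -> L -> V
  P2: B <- K -> D <- F -> V
  P3: B <- K -> D -> L <- F -> V
  P4: B <- K -> D -> L -> V
  P5: B <- K -> L <- F -> V
  P6: B <- K -> L <- D <- F -> V
  P7: B <- K -> L -> V
  P8: B <- K -> V
Condition 1 (no descendant of B in the set): holds — descendants of B are {V}; none are in {D, K, L}.
Condition 2 (every backdoor path blocked by {D, K, L}):
  P1: blocked at fork node K ∈ conditioning set.
  P2: blocked at fork node K ∈ conditioning set.
  P3: blocked at fork node K ∈ conditioning set.
  P4: blocked at fork node K ∈ conditioning set.
  P5: blocked at fork node K ∈ conditioning set.
  P6: blocked at fork node K ∈ conditioning set.
  P7: blocked at fork node K ∈ conditioning set.
  P8: blocked at fork node K ∈ conditioning set.
{D, K, L} satisfies the backdoor criterion.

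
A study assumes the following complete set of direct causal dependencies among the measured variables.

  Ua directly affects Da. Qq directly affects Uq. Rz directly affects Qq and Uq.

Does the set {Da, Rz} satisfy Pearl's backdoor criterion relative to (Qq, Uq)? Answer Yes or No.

Backdoor paths from Qq to Uq (paths whose first edge points into Qq):
  P1: Qq <- Rz -> Uq
Condition 1 (no descendant of Qq in the set): holds — descendants of Qq are {Uq}; none are in {Da, Rz}.
Condition 2 (every backdoor path blocked by {Da, Rz}):
  P1: blocked at fork node Rz ∈ conditioning set.
{Da, Rz} satisfies the backdoor criterion.

Yes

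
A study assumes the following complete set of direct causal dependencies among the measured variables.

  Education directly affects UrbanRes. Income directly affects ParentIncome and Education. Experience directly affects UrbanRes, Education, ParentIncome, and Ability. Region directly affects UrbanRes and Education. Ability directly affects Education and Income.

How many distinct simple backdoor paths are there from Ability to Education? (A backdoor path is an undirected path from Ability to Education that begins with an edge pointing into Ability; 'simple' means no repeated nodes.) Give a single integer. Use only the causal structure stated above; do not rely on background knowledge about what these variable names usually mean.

A backdoor path from Ability to Education is any simple undirected path whose first edge points into Ability (i.e. leaves Ability via a parent).
Parents of Ability: {Experience}.
Enumerating:
  P1: Ability <- Experience -> Education
  P2: Ability <- Experience -> ParentIncome <- Income -> Education
  P3: Ability <- Experience -> UrbanRes <- Region -> Education
  P4: Ability <- Experience -> UrbanRes <- Education
That exhausts the simple backdoor paths. Count: 4.

4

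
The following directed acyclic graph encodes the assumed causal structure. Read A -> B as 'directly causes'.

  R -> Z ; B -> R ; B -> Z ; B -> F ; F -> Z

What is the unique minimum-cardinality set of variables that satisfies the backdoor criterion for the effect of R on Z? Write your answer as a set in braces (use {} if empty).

{B}

Variables eligible for adjustment (non-descendants of R, excluding R and Z): {B, F}.
Backdoor paths from R to Z:
  P1: R <- B -> F -> Z
  P2: R <- B -> Z
The empty set is not sufficient: P1 (R <- B -> F -> Z) has no collider blocking it and no conditioned non-collider, so it is open.
Try {B}:
  P1: blocked at fork node B ∈ conditioning set.
  P2: blocked at fork node B ∈ conditioning set.
{B} contains no descendant of R and blocks every backdoor path.
No other singleton works — e.g. {F} leaves P2 open — so {B} is the unique smallest valid adjustment set.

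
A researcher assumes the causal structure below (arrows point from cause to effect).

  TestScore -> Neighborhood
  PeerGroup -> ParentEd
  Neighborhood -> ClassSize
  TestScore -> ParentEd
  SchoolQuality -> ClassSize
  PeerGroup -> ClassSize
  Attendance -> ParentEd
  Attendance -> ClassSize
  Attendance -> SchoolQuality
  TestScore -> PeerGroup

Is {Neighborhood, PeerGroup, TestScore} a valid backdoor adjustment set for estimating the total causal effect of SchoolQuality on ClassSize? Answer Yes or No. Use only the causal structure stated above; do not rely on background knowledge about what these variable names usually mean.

Backdoor paths from SchoolQuality to ClassSize (paths whose first edge points into SchoolQuality):
  P1: SchoolQuality <- Attendance -> ParentEd <- TestScore -> PeerGroup -> ClassSize
  P2: SchoolQuality <- Attendance -> ParentEd <- TestScore -> Neighborhood -> ClassSize
  P3: SchoolQuality <- Attendance -> ParentEd <- PeerGroup <- TestScore -> Neighborhood -> ClassSize
  P4: SchoolQuality <- Attendance -> ParentEd <- PeerGroup -> ClassSize
  P5: SchoolQuality <- Attendance -> ClassSize
Condition 1 (no descendant of SchoolQuality in the set): holds — descendants of SchoolQuality are {ClassSize}; none are in {Neighborhood, PeerGroup, TestScore}.
Condition 2 (every backdoor path blocked by {Neighborhood, PeerGroup, TestScore}):
  P1: blocked at collider ParentEd (neither it nor any descendant is in the conditioning set).
  P2: blocked at collider ParentEd (neither it nor any descendant is in the conditioning set).
  P3: blocked at collider ParentEd (neither it nor any descendant is in the conditioning set).
  P4: blocked at collider ParentEd (neither it nor any descendant is in the conditioning set).
  P5: open — no interior node is in the conditioning set.
{Neighborhood, PeerGroup, TestScore} does not satisfy the backdoor criterion.

No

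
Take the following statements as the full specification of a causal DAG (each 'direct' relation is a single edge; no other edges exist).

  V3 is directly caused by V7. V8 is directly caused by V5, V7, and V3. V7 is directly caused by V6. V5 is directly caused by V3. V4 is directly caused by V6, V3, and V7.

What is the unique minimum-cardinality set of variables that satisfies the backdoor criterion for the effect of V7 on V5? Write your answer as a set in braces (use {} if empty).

{}

Variables eligible for adjustment (non-descendants of V7, excluding V7 and V5): {V6}.
Backdoor paths from V7 to V5:
  P1: V7 <- V6 -> V4 <- V3 -> V5
  P2: V7 <- V6 -> V4 <- V3 -> V8 <- V5
Each backdoor path contains an unconditioned collider, so every path is already blocked with the empty conditioning set:
  P1: blocked at collider V4 (neither it nor any descendant is in the conditioning set).
  P2: blocked at collider V4 (neither it nor any descendant is in the conditioning set).
The empty set is therefore the unique smallest valid set.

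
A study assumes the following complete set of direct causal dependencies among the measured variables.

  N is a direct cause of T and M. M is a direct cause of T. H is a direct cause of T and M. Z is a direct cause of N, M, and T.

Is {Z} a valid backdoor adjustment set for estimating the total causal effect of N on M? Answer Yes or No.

Backdoor paths from N to M (paths whose first edge points into N):
  P1: N <- Z -> M
  P2: N <- Z -> T <- H -> M
  P3: N <- Z -> T <- M
Condition 1 (no descendant of N in the set): holds — descendants of N are {M, T}; none are in {Z}.
Condition 2 (every backdoor path blocked by {Z}):
  P1: blocked at fork node Z ∈ conditioning set.
  P2: blocked at fork node Z ∈ conditioning set.
  P3: blocked at fork node Z ∈ conditioning set.
{Z} satisfies the backdoor criterion.

Yes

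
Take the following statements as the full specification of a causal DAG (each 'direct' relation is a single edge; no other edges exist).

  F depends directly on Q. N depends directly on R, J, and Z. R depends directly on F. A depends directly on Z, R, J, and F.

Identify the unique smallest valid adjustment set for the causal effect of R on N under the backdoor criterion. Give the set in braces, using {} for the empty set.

{}

Variables eligible for adjustment (non-descendants of R, excluding R and N): {F, J, Q, Z}.
Backdoor paths from R to N:
  P1: R <- F -> A <- Z -> N
  P2: R <- F -> A <- J -> N
Each backdoor path contains an unconditioned collider, so every path is already blocked with the empty conditioning set:
  P1: blocked at collider A (neither it nor any descendant is in the conditioning set).
  P2: blocked at collider A (neither it nor any descendant is in the conditioning set).
The empty set is therefore the unique smallest valid set.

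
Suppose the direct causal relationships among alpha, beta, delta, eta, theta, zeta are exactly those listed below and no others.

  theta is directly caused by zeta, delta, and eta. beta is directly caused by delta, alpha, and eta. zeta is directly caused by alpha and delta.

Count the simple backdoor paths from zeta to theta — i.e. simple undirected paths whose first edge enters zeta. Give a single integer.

4

A backdoor path from zeta to theta is any simple undirected path whose first edge points into zeta (i.e. leaves zeta via a parent).
Parents of zeta: {alpha, delta}.
Enumerating:
  P1: zeta <- alpha -> beta <- eta -> theta
  P2: zeta <- alpha -> beta <- delta -> theta
  P3: zeta <- delta -> theta
  P4: zeta <- delta -> beta <- eta -> theta
That exhausts the simple backdoor paths. Count: 4.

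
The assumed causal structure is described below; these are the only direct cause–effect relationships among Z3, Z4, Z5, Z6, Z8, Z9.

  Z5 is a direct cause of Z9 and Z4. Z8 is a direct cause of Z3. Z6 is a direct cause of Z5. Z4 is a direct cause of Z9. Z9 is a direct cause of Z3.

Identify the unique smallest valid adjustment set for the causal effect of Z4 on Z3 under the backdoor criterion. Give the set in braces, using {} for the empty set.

{Z5}

Variables eligible for adjustment (non-descendants of Z4, excluding Z4 and Z3): {Z5, Z6, Z8}.
Backdoor paths from Z4 to Z3:
  P1: Z4 <- Z5 -> Z9 -> Z3
The empty set is not sufficient: P1 (Z4 <- Z5 -> Z9 -> Z3) has no collider blocking it and no conditioned non-collider, so it is open.
Try {Z5}:
  P1: blocked at fork node Z5 ∈ conditioning set.
{Z5} contains no descendant of Z4 and blocks every backdoor path.
No other singleton works — e.g. {Z6} leaves P1 open — so {Z5} is the unique smallest valid adjustment set.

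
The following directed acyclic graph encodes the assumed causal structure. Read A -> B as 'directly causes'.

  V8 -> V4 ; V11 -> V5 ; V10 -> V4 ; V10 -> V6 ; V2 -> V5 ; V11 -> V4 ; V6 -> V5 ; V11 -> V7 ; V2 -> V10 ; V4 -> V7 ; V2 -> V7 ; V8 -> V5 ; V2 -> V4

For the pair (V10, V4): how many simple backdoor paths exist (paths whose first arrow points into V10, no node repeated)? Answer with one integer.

7

A backdoor path from V10 to V4 is any simple undirected path whose first edge points into V10 (i.e. leaves V10 via a parent).
Parents of V10: {V2}.
Enumerating:
  P1: V10 <- V2 -> V4
  P2: V10 <- V2 -> V5 <- V11 -> V4
  P3: V10 <- V2 -> V5 <- V11 -> V7 <- V4
  P4: V10 <- V2 -> V5 <- V8 -> V4
  P5: V10 <- V2 -> V7 <- V11 -> V4
  P6: V10 <- V2 -> V7 <- V11 -> V5 <- V8 -> V4
  P7: V10 <- V2 -> V7 <- V4
That exhausts the simple backdoor paths. Count: 7.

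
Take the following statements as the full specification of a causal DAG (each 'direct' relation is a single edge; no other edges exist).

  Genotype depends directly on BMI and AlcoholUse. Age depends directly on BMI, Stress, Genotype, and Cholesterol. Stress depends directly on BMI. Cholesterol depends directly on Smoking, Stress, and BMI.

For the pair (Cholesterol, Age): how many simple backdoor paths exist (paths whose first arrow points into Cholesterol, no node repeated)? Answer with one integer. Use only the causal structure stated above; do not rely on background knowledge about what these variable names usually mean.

6

A backdoor path from Cholesterol to Age is any simple undirected path whose first edge points into Cholesterol (i.e. leaves Cholesterol via a parent).
Parents of Cholesterol: {BMI, Smoking, Stress}.
Enumerating:
  P1: Cholesterol <- BMI -> Stress -> Age
  P2: Cholesterol <- BMI -> Genotype -> Age
  P3: Cholesterol <- BMI -> Age
  P4: Cholesterol <- Stress <- BMI -> Genotype -> Age
  P5: Cholesterol <- Stress <- BMI -> Age
  P6: Cholesterol <- Stress -> Age
That exhausts the simple backdoor paths. Count: 6.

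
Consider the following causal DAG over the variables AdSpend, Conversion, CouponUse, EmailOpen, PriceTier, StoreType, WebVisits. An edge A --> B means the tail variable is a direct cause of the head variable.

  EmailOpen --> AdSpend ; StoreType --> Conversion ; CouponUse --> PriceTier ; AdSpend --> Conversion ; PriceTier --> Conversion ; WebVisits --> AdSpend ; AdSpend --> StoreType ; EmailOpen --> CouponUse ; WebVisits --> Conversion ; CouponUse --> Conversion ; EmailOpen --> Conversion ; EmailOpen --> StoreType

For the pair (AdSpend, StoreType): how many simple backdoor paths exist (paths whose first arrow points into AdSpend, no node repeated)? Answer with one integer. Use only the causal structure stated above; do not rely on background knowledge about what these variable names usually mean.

8

A backdoor path from AdSpend to StoreType is any simple undirected path whose first edge points into AdSpend (i.e. leaves AdSpend via a parent).
Parents of AdSpend: {EmailOpen, WebVisits}.
Enumerating:
  P1: AdSpend <- EmailOpen -> CouponUse -> PriceTier -> Conversion <- StoreType
  P2: AdSpend <- EmailOpen -> CouponUse -> Conversion <- StoreType
  P3: AdSpend <- EmailOpen -> StoreType
  P4: AdSpend <- EmailOpen -> Conversion <- StoreType
  P5: AdSpend <- WebVisits -> Conversion <- EmailOpen -> StoreType
  P6: AdSpend <- WebVisits -> Conversion <- CouponUse <- EmailOpen -> StoreType
  P7: AdSpend <- WebVisits -> Conversion <- PriceTier <- CouponUse <- EmailOpen -> StoreType
  P8: AdSpend <- WebVisits -> Conversion <- StoreType
That exhausts the simple backdoor paths. Count: 8.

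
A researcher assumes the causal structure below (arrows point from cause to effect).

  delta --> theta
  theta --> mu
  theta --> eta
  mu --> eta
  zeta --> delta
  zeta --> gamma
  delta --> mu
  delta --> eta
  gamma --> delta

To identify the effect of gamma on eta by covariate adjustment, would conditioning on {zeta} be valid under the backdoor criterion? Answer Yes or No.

Backdoor paths from gamma to eta (paths whose first edge points into gamma):
  P1: gamma <- zeta -> delta -> theta -> mu -> eta
  P2: gamma <- zeta -> delta -> theta -> eta
  P3: gamma <- zeta -> delta -> mu <- theta -> eta
  P4: gamma <- zeta -> delta -> mu -> eta
  P5: gamma <- zeta -> delta -> eta
Condition 1 (no descendant of gamma in the set): holds — descendants of gamma are {delta, eta, mu, theta}; none are in {zeta}.
Condition 2 (every backdoor path blocked by {zeta}):
  P1: blocked at fork node zeta ∈ conditioning set.
  P2: blocked at fork node zeta ∈ conditioning set.
  P3: blocked at fork node zeta ∈ conditioning set.
  P4: blocked at fork node zeta ∈ conditioning set.
  P5: blocked at fork node zeta ∈ conditioning set.
{zeta} satisfies the backdoor criterion.

Yes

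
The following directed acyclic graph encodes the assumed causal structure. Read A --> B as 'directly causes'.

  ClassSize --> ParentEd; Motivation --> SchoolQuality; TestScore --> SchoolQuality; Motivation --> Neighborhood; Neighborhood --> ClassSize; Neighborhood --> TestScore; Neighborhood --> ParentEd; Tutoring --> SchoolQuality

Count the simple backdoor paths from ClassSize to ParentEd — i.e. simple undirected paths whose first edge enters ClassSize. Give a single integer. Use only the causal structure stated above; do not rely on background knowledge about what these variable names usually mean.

A backdoor path from ClassSize to ParentEd is any simple undirected path whose first edge points into ClassSize (i.e. leaves ClassSize via a parent).
Parents of ClassSize: {Neighborhood}.
Enumerating:
  P1: ClassSize <- Neighborhood -> ParentEd
That exhausts the simple backdoor paths. Count: 1.

1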